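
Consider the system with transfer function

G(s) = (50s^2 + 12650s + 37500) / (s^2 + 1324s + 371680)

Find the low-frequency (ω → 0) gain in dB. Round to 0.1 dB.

G(0) = 37500 / 371680 ≈ 0.10089
20 log₁₀(0.10089) ≈ -19.92 dB

-19.9 dB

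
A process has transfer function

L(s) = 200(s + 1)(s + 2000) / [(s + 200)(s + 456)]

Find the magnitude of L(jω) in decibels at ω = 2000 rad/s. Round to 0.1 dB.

At s = jω = j2000:
zero (s+1): 1 + j2000 → |·| = √(1²+2000²) = √4000001 ≈ 2000, ∠ = arctan(2000/1) ≈ 89.97°
zero (s+2000): 2000 + j2000 → |·| = √(2000²+2000²) = √8000000 ≈ 2828.4, ∠ = arctan(2000/2000) ≈ 45.00°
pole (s+200): 200 + j2000 → |·| = √(200²+2000²) = √4040000 ≈ 2010, ∠ = arctan(2000/200) ≈ 84.29°
pole (s+456): 456 + j2000 → |·| = √(456²+2000²) = √4207936 ≈ 2051.3, ∠ = arctan(2000/456) ≈ 77.16°
|L| = 200 · 5.6568e+06 / 4.1231e+06 ≈ 274.4
Gain = 20 log₁₀(274.4) ≈ 48.77 dB

48.8 dB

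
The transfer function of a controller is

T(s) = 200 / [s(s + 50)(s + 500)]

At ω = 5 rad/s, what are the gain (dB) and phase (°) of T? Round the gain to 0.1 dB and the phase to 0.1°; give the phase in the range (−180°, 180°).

-56.0 dB, -96.3°

At s = jω = j5:
pole (s+50): 50 + j5 → |·| = √(50²+5²) = √2525 ≈ 50.249, ∠ = arctan(5/50) ≈ 5.71°
pole (s+500): 500 + j5 → |·| = √(500²+5²) = √250025 ≈ 500.02, ∠ = arctan(5/500) ≈ 0.57°
pole at origin: |s| = 5, ∠ = 90.00° (in denominator)
|T| = 200 / 1.2563e+05 ≈ 0.001592
Gain = 20 log₁₀(0.001592) ≈ -55.96 dB
∠T = 0.00° − 96.28° = -96.28°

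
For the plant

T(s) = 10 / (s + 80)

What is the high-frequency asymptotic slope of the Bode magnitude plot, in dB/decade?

-20 dB/decade

Each pole contributes −20 dB/decade at high frequency; each zero contributes +20 dB/decade.
Net: 0 zero(s) − 1 pole(s) → -20 dB/decade.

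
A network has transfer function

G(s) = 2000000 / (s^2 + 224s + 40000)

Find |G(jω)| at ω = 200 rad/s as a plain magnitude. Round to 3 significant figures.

44.6

At s = jω = j200:
quadratic: (j200)² + 224·j200 + 40000 = 0 + j44800 → |·| ≈ 44800, ∠ ≈ 90.00°
|G| = 2000000 / 44800 ≈ 44.643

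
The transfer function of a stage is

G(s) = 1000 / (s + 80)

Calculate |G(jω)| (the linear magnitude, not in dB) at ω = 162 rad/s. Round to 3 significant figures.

5.53

Substitute s = j162:
Numerator: 1000 = 1000 + j0
Denominator: (j162) + 80 = 80 + j162
|N| = √(1000² + 0²) ≈ 1000, ∠N ≈ 0.00°
|D| = √(80² + 162²) ≈ 180.68, ∠D ≈ 63.72°
|G| = 1000 / 180.68 ≈ 5.5346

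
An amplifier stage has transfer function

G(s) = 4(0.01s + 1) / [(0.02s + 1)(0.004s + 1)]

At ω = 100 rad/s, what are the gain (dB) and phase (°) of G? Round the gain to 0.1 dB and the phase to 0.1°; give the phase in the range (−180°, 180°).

At ω = 100 rad/s:
zero (1 + j100·0.01) = 1 + j1 → |·| ≈ 1.4142, ∠ ≈ 45.00°
pole (1 + j100·0.02) = 1 + j2 → |·| ≈ 2.2361, ∠ ≈ 63.43°
pole (1 + j100·0.004) = 1 + j0.4 → |·| ≈ 1.077, ∠ ≈ 21.80°
|G| = 4 · 1.4142 / (2.2361 · 1.077) ≈ 2.3489
Gain = 20 log₁₀(2.3489) ≈ 7.42 dB
∠G = (45.00°) − (63.43° + 21.80°) = -40.23°

7.4 dB, -40.2°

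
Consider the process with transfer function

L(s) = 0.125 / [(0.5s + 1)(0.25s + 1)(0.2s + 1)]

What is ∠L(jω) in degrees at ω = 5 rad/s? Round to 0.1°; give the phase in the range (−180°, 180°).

-164.5°

At ω = 5 rad/s:
pole (1 + j5·0.5) = 1 + j2.5 → |·| ≈ 2.6926, ∠ ≈ 68.20°
pole (1 + j5·0.25) = 1 + j1.25 → |·| ≈ 1.6008, ∠ ≈ 51.34°
pole (1 + j5·0.2) = 1 + j1 → |·| ≈ 1.4142, ∠ ≈ 45.00°
∠L = (0°) − (68.20° + 51.34° + 45.00°) = -164.54°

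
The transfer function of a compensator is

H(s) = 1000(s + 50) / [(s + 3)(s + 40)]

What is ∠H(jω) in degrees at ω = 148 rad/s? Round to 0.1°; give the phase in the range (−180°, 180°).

At s = jω = j148:
zero (s+50): 50 + j148 → |·| = √(50²+148²) = √24404 ≈ 156.22, ∠ = arctan(148/50) ≈ 71.33°
pole (s+3): 3 + j148 → |·| = √(3²+148²) = √21913 ≈ 148.03, ∠ = arctan(148/3) ≈ 88.84°
pole (s+40): 40 + j148 → |·| = √(40²+148²) = √23504 ≈ 153.31, ∠ = arctan(148/40) ≈ 74.88°
∠H = 71.33° − 163.72° = -92.39°

-92.4°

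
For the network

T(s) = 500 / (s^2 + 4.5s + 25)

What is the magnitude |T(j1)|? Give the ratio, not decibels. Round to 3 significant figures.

20.5

At s = jω = j1:
quadratic: (j1)² + 4.5·j1 + 25 = 24 + j4.5 → |·| ≈ 24.418, ∠ ≈ 10.62°
|T| = 500 / 24.418 ≈ 20.477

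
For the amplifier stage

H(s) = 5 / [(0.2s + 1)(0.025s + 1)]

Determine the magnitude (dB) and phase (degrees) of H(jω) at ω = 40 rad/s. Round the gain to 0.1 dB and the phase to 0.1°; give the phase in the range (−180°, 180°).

At ω = 40 rad/s:
pole (1 + j40·0.2) = 1 + j8 → |·| ≈ 8.0623, ∠ ≈ 82.87°
pole (1 + j40·0.025) = 1 + j1 → |·| ≈ 1.4142, ∠ ≈ 45.00°
|H| = 5 · 1 / (8.0623 · 1.4142) ≈ 0.43853
Gain = 20 log₁₀(0.43853) ≈ -7.16 dB
∠H = (0°) − (82.87° + 45.00°) = -127.87°

-7.2 dB, -127.9°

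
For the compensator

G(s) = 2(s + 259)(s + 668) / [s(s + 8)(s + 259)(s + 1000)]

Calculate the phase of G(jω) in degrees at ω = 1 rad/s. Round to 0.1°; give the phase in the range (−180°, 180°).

At s = jω = j1:
zero (s+259): 259 + j1 → |·| = √(259²+1²) = √67082 ≈ 259, ∠ = arctan(1/259) ≈ 0.22°
zero (s+668): 668 + j1 → |·| = √(668²+1²) = √446225 ≈ 668, ∠ = arctan(1/668) ≈ 0.09°
pole (s+8): 8 + j1 → |·| = √(8²+1²) = √65 ≈ 8.0623, ∠ = arctan(1/8) ≈ 7.13°
pole (s+259): 259 + j1 → |·| = √(259²+1²) = √67082 ≈ 259, ∠ = arctan(1/259) ≈ 0.22°
pole (s+1000): 1000 + j1 → |·| = √(1000²+1²) = √1000001 ≈ 1000, ∠ = arctan(1/1000) ≈ 0.06°
pole at origin: |s| = 1, ∠ = 90.00° (in denominator)
∠G = 0.31° − 97.41° = -97.10°

-97.1°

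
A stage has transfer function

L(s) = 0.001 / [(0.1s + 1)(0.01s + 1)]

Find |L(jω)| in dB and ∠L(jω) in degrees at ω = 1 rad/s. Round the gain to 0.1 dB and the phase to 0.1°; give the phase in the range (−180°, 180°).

At ω = 1 rad/s:
pole (1 + j1·0.1) = 1 + j0.1 → |·| ≈ 1.005, ∠ ≈ 5.71°
pole (1 + j1·0.01) = 1 + j0.01 → |·| ≈ 1, ∠ ≈ 0.57°
|L| = 0.001 · 1 / (1.005 · 1) ≈ 0.00099502
Gain = 20 log₁₀(0.00099502) ≈ -60.04 dB
∠L = (0°) − (5.71° + 0.57°) = -6.28°

-60.0 dB, -6.3°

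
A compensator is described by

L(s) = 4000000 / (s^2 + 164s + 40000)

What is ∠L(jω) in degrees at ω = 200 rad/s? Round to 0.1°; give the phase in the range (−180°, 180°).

-90.0°

At s = jω = j200:
quadratic: (j200)² + 164·j200 + 40000 = 0 + j32800 → |·| ≈ 32800, ∠ ≈ 90.00°
∠L = 0.00° − 90.00° = -90.00°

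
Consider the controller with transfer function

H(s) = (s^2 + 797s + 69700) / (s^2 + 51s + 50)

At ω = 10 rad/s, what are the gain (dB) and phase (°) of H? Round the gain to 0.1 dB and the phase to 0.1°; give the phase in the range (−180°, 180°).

Substitute s = j10:
Numerator: (j10)^2 + 797(j10) + 69700 = 69600 + j7970
Denominator: (j10)^2 + 51(j10) + 50 = -50 + j510
|N| = √(69600² + 7970²) ≈ 70055, ∠N ≈ 6.53°
|D| = √(50² + 510²) ≈ 512.45, ∠D ≈ 95.60°
|H| = 70055 / 512.45 ≈ 136.71
Gain = 20 log₁₀(136.71) ≈ 42.72 dB
∠H = 6.53° − 95.60° = -89.07°

42.7 dB, -89.1°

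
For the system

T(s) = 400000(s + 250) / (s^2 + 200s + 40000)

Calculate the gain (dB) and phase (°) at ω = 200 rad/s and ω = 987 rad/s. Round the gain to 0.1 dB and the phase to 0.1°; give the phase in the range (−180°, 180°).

At s = jω = j200:
zero (s+250): 250 + j200 → |·| = √(250²+200²) = √102500 ≈ 320.16, ∠ = arctan(200/250) ≈ 38.66°
quadratic: (j200)² + 200·j200 + 40000 = 0 + j40000 → |·| ≈ 40000, ∠ ≈ 90.00°
|T| = 400000 · 320.16 / 40000 ≈ 3201.6
Gain = 20 log₁₀(3201.6) ≈ 70.11 dB
∠T = 38.66° − 90.00° = -51.34°

At s = jω = j987:
zero (s+250): 250 + j987 → |·| = √(250²+987²) = √1036669 ≈ 1018.2, ∠ = arctan(987/250) ≈ 75.79°
quadratic: (j987)² + 200·j987 + 40000 = -934169 + j197400 → |·| ≈ 9.548e+05, ∠ ≈ 168.07°
|T| = 400000 · 1018.2 / 9.548e+05 ≈ 426.56
Gain = 20 log₁₀(426.56) ≈ 52.60 dB
∠T = 75.79° − 168.07° = -92.28°

ω = 200: 70.1 dB, -51.3°; ω = 987: 52.6 dB, -92.3°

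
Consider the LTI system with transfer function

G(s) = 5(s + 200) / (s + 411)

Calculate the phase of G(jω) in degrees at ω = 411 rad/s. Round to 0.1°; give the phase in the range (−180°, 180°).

19.1°

At s = jω = j411:
zero (s+200): 200 + j411 → |·| = √(200²+411²) = √208921 ≈ 457.08, ∠ = arctan(411/200) ≈ 64.05°
pole (s+411): 411 + j411 → |·| = √(411²+411²) = √337842 ≈ 581.24, ∠ = arctan(411/411) ≈ 45.00°
∠G = 64.05° − 45.00° = 19.05°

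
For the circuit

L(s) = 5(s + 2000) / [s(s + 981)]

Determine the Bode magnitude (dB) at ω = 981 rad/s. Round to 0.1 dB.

-41.7 dB

At s = jω = j981:
zero (s+2000): 2000 + j981 → |·| = √(2000²+981²) = √4962361 ≈ 2227.6, ∠ = arctan(981/2000) ≈ 26.13°
pole (s+981): 981 + j981 → |·| = √(981²+981²) = √1924722 ≈ 1387.3, ∠ = arctan(981/981) ≈ 45.00°
pole at origin: |s| = 981, ∠ = 90.00° (in denominator)
|L| = 5 · 2227.6 / 1.3609e+06 ≈ 0.0081843
Gain = 20 log₁₀(0.0081843) ≈ -41.74 dB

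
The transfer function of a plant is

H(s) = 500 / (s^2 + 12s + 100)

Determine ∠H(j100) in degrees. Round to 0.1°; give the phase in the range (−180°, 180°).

At s = jω = j100:
quadratic: (j100)² + 12·j100 + 100 = -9900 + j1200 → |·| ≈ 9972.5, ∠ ≈ 173.09°
∠H = 0.00° − 173.09° = -173.09°

-173.1°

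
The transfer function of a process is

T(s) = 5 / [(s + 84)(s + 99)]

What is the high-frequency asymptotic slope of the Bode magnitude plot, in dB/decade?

Each pole contributes −20 dB/decade at high frequency; each zero contributes +20 dB/decade.
Net: 0 zero(s) − 2 pole(s) → -40 dB/decade.

-40 dB/decade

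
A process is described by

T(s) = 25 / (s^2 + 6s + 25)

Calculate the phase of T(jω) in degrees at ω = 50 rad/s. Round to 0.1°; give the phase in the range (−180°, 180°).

-173.1°

At s = jω = j50:
quadratic: (j50)² + 6·j50 + 25 = -2475 + j300 → |·| ≈ 2493.1, ∠ ≈ 173.09°
∠T = 0.00° − 173.09° = -173.09°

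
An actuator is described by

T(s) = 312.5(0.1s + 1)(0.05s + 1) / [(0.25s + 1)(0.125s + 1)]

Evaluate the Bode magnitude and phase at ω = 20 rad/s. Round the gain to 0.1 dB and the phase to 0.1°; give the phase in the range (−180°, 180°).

37.1 dB, -38.5°

At ω = 20 rad/s:
zero (1 + j20·0.1) = 1 + j2 → |·| ≈ 2.2361, ∠ ≈ 63.43°
zero (1 + j20·0.05) = 1 + j1 → |·| ≈ 1.4142, ∠ ≈ 45.00°
pole (1 + j20·0.25) = 1 + j5 → |·| ≈ 5.099, ∠ ≈ 78.69°
pole (1 + j20·0.125) = 1 + j2.5 → |·| ≈ 2.6926, ∠ ≈ 68.20°
|T| = 312.5 · 2.2361 · 1.4142 / (5.099 · 2.6926) ≈ 71.977
Gain = 20 log₁₀(71.977) ≈ 37.14 dB
∠T = (63.43° + 45.00°) − (78.69° + 68.20°) = -38.46°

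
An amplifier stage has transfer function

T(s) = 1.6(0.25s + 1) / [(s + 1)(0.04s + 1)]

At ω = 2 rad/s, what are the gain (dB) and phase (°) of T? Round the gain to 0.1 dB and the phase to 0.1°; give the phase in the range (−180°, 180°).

At ω = 2 rad/s:
zero (1 + j2·0.25) = 1 + j0.5 → |·| ≈ 1.118, ∠ ≈ 26.57°
pole (1 + j2·1) = 1 + j2 → |·| ≈ 2.2361, ∠ ≈ 63.43°
pole (1 + j2·0.04) = 1 + j0.08 → |·| ≈ 1.0032, ∠ ≈ 4.57°
|T| = 1.6 · 1.118 / (2.2361 · 1.0032) ≈ 0.79741
Gain = 20 log₁₀(0.79741) ≈ -1.97 dB
∠T = (26.57°) − (63.43° + 4.57°) = -41.43°

-2.0 dB, -41.4°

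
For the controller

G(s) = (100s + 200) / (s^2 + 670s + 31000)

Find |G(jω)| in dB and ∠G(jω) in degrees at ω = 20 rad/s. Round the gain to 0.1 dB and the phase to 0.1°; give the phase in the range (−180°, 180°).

Substitute s = j20:
Numerator: 100(j20) + 200 = 200 + j2000
Denominator: (j20)^2 + 670(j20) + 31000 = 30600 + j13400
|N| = √(200² + 2000²) ≈ 2010, ∠N ≈ 84.29°
|D| = √(30600² + 13400²) ≈ 33405, ∠D ≈ 23.65°
|G| = 2010 / 33405 ≈ 0.060171
Gain = 20 log₁₀(0.060171) ≈ -24.41 dB
∠G = 84.29° − 23.65° = 60.64°

-24.4 dB, 60.6°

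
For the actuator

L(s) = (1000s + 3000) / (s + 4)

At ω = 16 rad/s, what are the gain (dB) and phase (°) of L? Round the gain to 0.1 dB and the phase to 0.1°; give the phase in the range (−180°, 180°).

59.9 dB, 3.4°

Substitute s = j16:
Numerator: 1000(j16) + 3000 = 3000 + j16000
Denominator: (j16) + 4 = 4 + j16
|N| = √(3000² + 16000²) ≈ 16279, ∠N ≈ 79.38°
|D| = √(4² + 16²) ≈ 16.492, ∠D ≈ 75.96°
|L| = 16279 / 16.492 ≈ 987.08
Gain = 20 log₁₀(987.08) ≈ 59.89 dB
∠L = 79.38° − 75.96° = 3.42°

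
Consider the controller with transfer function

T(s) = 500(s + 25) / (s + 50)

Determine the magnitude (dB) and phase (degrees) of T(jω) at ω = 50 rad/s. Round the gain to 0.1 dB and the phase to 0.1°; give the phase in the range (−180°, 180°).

51.9 dB, 18.4°

At s = jω = j50:
zero (s+25): 25 + j50 → |·| = √(25²+50²) = √3125 ≈ 55.902, ∠ = arctan(50/25) ≈ 63.43°
pole (s+50): 50 + j50 → |·| = √(50²+50²) = √5000 ≈ 70.711, ∠ = arctan(50/50) ≈ 45.00°
|T| = 500 · 55.902 / 70.711 ≈ 395.29
Gain = 20 log₁₀(395.29) ≈ 51.94 dB
∠T = 63.43° − 45.00° = 18.43°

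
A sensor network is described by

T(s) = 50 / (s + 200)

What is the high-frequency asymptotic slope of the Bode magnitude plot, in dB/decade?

Each pole contributes −20 dB/decade at high frequency; each zero contributes +20 dB/decade.
Net: 0 zero(s) − 1 pole(s) → -20 dB/decade.

-20 dB/decade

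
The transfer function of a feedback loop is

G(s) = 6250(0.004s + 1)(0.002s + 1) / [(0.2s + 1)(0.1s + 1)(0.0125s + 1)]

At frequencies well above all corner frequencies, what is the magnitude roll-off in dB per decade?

-20 dB/decade

Each pole contributes −20 dB/decade at high frequency; each zero contributes +20 dB/decade.
Net: 2 zero(s) − 3 pole(s) → -20 dB/decade.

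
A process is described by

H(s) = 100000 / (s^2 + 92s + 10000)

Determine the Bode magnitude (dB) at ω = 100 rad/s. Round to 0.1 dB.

20.7 dB

At s = jω = j100:
quadratic: (j100)² + 92·j100 + 10000 = 0 + j9200 → |·| ≈ 9200, ∠ ≈ 90.00°
|H| = 100000 / 9200 ≈ 10.87
Gain = 20 log₁₀(10.87) ≈ 20.72 dB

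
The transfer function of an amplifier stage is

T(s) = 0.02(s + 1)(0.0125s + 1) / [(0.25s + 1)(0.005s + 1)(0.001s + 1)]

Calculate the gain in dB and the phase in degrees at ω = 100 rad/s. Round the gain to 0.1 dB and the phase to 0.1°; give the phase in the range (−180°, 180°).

At ω = 100 rad/s:
zero (1 + j100·1) = 1 + j100 → |·| ≈ 100, ∠ ≈ 89.43°
zero (1 + j100·0.0125) = 1 + j1.25 → |·| ≈ 1.6008, ∠ ≈ 51.34°
pole (1 + j100·0.25) = 1 + j25 → |·| ≈ 25.02, ∠ ≈ 87.71°
pole (1 + j100·0.005) = 1 + j0.5 → |·| ≈ 1.118, ∠ ≈ 26.57°
pole (1 + j100·0.001) = 1 + j0.1 → |·| ≈ 1.005, ∠ ≈ 5.71°
|T| = 0.02 · 100 · 1.6008 / (25.02 · 1.118 · 1.005) ≈ 0.11389
Gain = 20 log₁₀(0.11389) ≈ -18.87 dB
∠T = (89.43° + 51.34°) − (87.71° + 26.57° + 5.71°) = 20.78°

-18.9 dB, 20.8°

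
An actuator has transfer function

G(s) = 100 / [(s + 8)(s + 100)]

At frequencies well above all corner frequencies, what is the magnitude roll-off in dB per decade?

Each pole contributes −20 dB/decade at high frequency; each zero contributes +20 dB/decade.
Net: 0 zero(s) − 2 pole(s) → -40 dB/decade.

-40 dB/decade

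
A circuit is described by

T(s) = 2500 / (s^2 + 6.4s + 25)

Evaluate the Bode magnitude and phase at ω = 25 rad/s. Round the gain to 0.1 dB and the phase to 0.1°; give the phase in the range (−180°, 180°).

12.1 dB, -165.1°

At s = jω = j25:
quadratic: (j25)² + 6.4·j25 + 25 = -600 + j160 → |·| ≈ 620.97, ∠ ≈ 165.07°
|T| = 2500 / 620.97 ≈ 4.026
Gain = 20 log₁₀(4.026) ≈ 12.10 dB
∠T = 0.00° − 165.07° = -165.07°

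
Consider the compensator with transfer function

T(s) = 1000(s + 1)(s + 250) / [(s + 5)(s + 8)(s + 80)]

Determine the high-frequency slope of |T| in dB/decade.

Each pole contributes −20 dB/decade at high frequency; each zero contributes +20 dB/decade.
Net: 2 zero(s) − 3 pole(s) → -20 dB/decade.

-20 dB/decade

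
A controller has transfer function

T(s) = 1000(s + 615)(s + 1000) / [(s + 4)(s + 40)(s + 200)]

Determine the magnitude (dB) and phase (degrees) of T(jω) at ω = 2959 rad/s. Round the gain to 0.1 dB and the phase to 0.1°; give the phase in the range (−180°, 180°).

-8.8 dB, -115.7°

At s = jω = j2959:
zero (s+615): 615 + j2959 → |·| = √(615²+2959²) = √9133906 ≈ 3022.2, ∠ = arctan(2959/615) ≈ 78.26°
zero (s+1000): 1000 + j2959 → |·| = √(1000²+2959²) = √9755681 ≈ 3123.4, ∠ = arctan(2959/1000) ≈ 71.33°
pole (s+4): 4 + j2959 → |·| = √(4²+2959²) = √8755697 ≈ 2959, ∠ = arctan(2959/4) ≈ 89.92°
pole (s+40): 40 + j2959 → |·| = √(40²+2959²) = √8757281 ≈ 2959.3, ∠ = arctan(2959/40) ≈ 89.23°
pole (s+200): 200 + j2959 → |·| = √(200²+2959²) = √8795681 ≈ 2965.8, ∠ = arctan(2959/200) ≈ 86.13°
|T| = 1000 · 9.4395e+06 / 2.597e+10 ≈ 0.36348
Gain = 20 log₁₀(0.36348) ≈ -8.79 dB
∠T = 149.59° − 265.28° = -115.69°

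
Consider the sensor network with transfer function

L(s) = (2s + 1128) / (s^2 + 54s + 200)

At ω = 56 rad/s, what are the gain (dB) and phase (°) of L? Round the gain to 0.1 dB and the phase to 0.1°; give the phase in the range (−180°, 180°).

Substitute s = j56:
Numerator: 2(j56) + 1128 = 1128 + j112
Denominator: (j56)^2 + 54(j56) + 200 = -2936 + j3024
|N| = √(1128² + 112²) ≈ 1133.5, ∠N ≈ 5.67°
|D| = √(2936² + 3024²) ≈ 4214.8, ∠D ≈ 134.15°
|L| = 1133.5 / 4214.8 ≈ 0.26893
Gain = 20 log₁₀(0.26893) ≈ -11.41 dB
∠L = 5.67° − 134.15° = -128.48°

-11.4 dB, -128.5°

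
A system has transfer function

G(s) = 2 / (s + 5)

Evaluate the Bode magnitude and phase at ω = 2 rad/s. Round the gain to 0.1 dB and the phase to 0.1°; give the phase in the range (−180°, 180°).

Substitute s = j2:
Numerator: 2 = 2 + j0
Denominator: (j2) + 5 = 5 + j2
|N| = √(2² + 0²) ≈ 2, ∠N ≈ 0.00°
|D| = √(5² + 2²) ≈ 5.3852, ∠D ≈ 21.80°
|G| = 2 / 5.3852 ≈ 0.37139
Gain = 20 log₁₀(0.37139) ≈ -8.60 dB
∠G = 0.00° − 21.80° = -21.80°

-8.6 dB, -21.8°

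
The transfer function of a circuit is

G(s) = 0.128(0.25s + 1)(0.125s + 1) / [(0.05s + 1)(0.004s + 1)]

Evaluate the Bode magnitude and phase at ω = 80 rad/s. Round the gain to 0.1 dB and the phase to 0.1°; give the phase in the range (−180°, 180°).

At ω = 80 rad/s:
zero (1 + j80·0.25) = 1 + j20 → |·| ≈ 20.025, ∠ ≈ 87.14°
zero (1 + j80·0.125) = 1 + j10 → |·| ≈ 10.05, ∠ ≈ 84.29°
pole (1 + j80·0.05) = 1 + j4 → |·| ≈ 4.1231, ∠ ≈ 75.96°
pole (1 + j80·0.004) = 1 + j0.32 → |·| ≈ 1.05, ∠ ≈ 17.74°
|G| = 0.128 · 20.025 · 10.05 / (4.1231 · 1.05) ≈ 5.9503
Gain = 20 log₁₀(5.9503) ≈ 15.49 dB
∠G = (87.14° + 84.29°) − (75.96° + 17.74°) = 77.73°

15.5 dB, 77.7°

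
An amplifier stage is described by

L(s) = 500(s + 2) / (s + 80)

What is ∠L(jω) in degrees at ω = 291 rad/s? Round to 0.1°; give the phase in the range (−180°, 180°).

15.0°

At s = jω = j291:
zero (s+2): 2 + j291 → |·| = √(2²+291²) = √84685 ≈ 291.01, ∠ = arctan(291/2) ≈ 89.61°
pole (s+80): 80 + j291 → |·| = √(80²+291²) = √91081 ≈ 301.8, ∠ = arctan(291/80) ≈ 74.63°
∠L = 89.61° − 74.63° = 14.98°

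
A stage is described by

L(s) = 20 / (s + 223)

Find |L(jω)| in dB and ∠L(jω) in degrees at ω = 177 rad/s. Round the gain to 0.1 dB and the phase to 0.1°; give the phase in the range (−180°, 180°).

At s = jω = j177:
pole (s+223): 223 + j177 → |·| = √(223²+177²) = √81058 ≈ 284.71, ∠ = arctan(177/223) ≈ 38.44°
|L| = 20 / 284.71 ≈ 0.070247
Gain = 20 log₁₀(0.070247) ≈ -23.07 dB
∠L = 0.00° − 38.44° = -38.44°

-23.1 dB, -38.4°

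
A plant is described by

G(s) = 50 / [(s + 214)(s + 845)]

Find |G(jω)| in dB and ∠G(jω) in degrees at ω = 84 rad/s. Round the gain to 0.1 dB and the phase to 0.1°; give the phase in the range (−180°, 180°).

-71.8 dB, -27.1°

At s = jω = j84:
pole (s+214): 214 + j84 → |·| = √(214²+84²) = √52852 ≈ 229.9, ∠ = arctan(84/214) ≈ 21.43°
pole (s+845): 845 + j84 → |·| = √(845²+84²) = √721081 ≈ 849.16, ∠ = arctan(84/845) ≈ 5.68°
|G| = 50 / 1.9522e+05 ≈ 0.00025612
Gain = 20 log₁₀(0.00025612) ≈ -71.83 dB
∠G = 0.00° − 27.11° = -27.11°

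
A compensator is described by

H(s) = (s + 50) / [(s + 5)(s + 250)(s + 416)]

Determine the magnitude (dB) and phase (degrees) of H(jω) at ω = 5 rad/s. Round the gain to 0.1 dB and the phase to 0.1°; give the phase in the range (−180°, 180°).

At s = jω = j5:
zero (s+50): 50 + j5 → |·| = √(50²+5²) = √2525 ≈ 50.249, ∠ = arctan(5/50) ≈ 5.71°
pole (s+5): 5 + j5 → |·| = √(5²+5²) = √50 ≈ 7.0711, ∠ = arctan(5/5) ≈ 45.00°
pole (s+250): 250 + j5 → |·| = √(250²+5²) = √62525 ≈ 250.05, ∠ = arctan(5/250) ≈ 1.15°
pole (s+416): 416 + j5 → |·| = √(416²+5²) = √173081 ≈ 416.03, ∠ = arctan(5/416) ≈ 0.69°
|H| = 1 · 50.249 / 7.3559e+05 ≈ 6.8311e-05
Gain = 20 log₁₀(6.8311e-05) ≈ -83.31 dB
∠H = 5.71° − 46.84° = -41.13°

-83.3 dB, -41.1°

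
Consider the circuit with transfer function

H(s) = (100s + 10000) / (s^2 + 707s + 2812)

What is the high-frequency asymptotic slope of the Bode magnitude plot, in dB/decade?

Each pole contributes −20 dB/decade at high frequency; each zero contributes +20 dB/decade.
Net: 1 zero(s) − 2 pole(s) → -20 dB/decade.

-20 dB/decade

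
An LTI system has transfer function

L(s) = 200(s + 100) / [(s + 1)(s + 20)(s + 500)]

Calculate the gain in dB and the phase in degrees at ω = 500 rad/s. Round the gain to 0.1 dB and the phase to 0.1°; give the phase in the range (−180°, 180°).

-64.8 dB, -143.9°

At s = jω = j500:
zero (s+100): 100 + j500 → |·| = √(100²+500²) = √260000 ≈ 509.9, ∠ = arctan(500/100) ≈ 78.69°
pole (s+1): 1 + j500 → |·| = √(1²+500²) = √250001 ≈ 500, ∠ = arctan(500/1) ≈ 89.89°
pole (s+20): 20 + j500 → |·| = √(20²+500²) = √250400 ≈ 500.4, ∠ = arctan(500/20) ≈ 87.71°
pole (s+500): 500 + j500 → |·| = √(500²+500²) = √500000 ≈ 707.11, ∠ = arctan(500/500) ≈ 45.00°
|L| = 200 · 509.9 / 1.7692e+08 ≈ 0.00057642
Gain = 20 log₁₀(0.00057642) ≈ -64.79 dB
∠L = 78.69° − 222.60° = -143.91°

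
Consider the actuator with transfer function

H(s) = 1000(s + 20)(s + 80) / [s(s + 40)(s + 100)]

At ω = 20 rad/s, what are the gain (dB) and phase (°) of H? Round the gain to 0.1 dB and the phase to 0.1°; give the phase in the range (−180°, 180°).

At s = jω = j20:
zero (s+20): 20 + j20 → |·| = √(20²+20²) = √800 ≈ 28.284, ∠ = arctan(20/20) ≈ 45.00°
zero (s+80): 80 + j20 → |·| = √(80²+20²) = √6800 ≈ 82.462, ∠ = arctan(20/80) ≈ 14.04°
pole (s+40): 40 + j20 → |·| = √(40²+20²) = √2000 ≈ 44.721, ∠ = arctan(20/40) ≈ 26.57°
pole (s+100): 100 + j20 → |·| = √(100²+20²) = √10400 ≈ 101.98, ∠ = arctan(20/100) ≈ 11.31°
pole at origin: |s| = 20, ∠ = 90.00° (in denominator)
|H| = 1000 · 2332.4 / 91213 ≈ 25.571
Gain = 20 log₁₀(25.571) ≈ 28.15 dB
∠H = 59.04° − 127.88° = -68.84°

28.2 dB, -68.8°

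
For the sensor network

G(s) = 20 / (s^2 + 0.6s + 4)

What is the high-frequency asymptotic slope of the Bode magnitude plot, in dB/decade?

Each pole contributes −20 dB/decade at high frequency; each zero contributes +20 dB/decade.
Net: 0 zero(s) − 2 pole(s) → -40 dB/decade.

-40 dB/decade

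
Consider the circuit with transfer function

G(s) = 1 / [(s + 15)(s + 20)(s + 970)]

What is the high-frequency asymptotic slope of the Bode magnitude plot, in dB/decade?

-60 dB/decade

Each pole contributes −20 dB/decade at high frequency; each zero contributes +20 dB/decade.
Net: 0 zero(s) − 3 pole(s) → -60 dB/decade.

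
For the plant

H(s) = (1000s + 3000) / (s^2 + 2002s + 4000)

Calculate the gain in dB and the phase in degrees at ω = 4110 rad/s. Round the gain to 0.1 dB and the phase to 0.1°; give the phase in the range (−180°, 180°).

Substitute s = j4110:
Numerator: 1000(j4110) + 3000 = 3000 + j4110000
Denominator: (j4110)^2 + 2002(j4110) + 4000 = -16888100 + j8228220
|N| = √(3000² + 4110000²) ≈ 4.11e+06, ∠N ≈ 89.96°
|D| = √(16888100² + 8228220²) ≈ 1.8786e+07, ∠D ≈ 154.02°
|H| = 4.11e+06 / 1.8786e+07 ≈ 0.21878
Gain = 20 log₁₀(0.21878) ≈ -13.20 dB
∠H = 89.96° − 154.02° = -64.06°

-13.2 dB, -64.1°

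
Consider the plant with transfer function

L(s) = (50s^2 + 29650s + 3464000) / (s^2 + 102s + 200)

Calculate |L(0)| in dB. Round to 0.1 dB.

84.8 dB

L(0) = 3464000 / 200 = 17320
20 log₁₀(17320) ≈ 84.77 dB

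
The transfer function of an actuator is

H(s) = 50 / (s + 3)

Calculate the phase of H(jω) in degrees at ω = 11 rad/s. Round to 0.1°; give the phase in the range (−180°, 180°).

Substitute s = j11:
Numerator: 50 = 50 + j0
Denominator: (j11) + 3 = 3 + j11
|N| = √(50² + 0²) ≈ 50, ∠N ≈ 0.00°
|D| = √(3² + 11²) ≈ 11.402, ∠D ≈ 74.74°
∠H = 0.00° − 74.74° = -74.74°

-74.7°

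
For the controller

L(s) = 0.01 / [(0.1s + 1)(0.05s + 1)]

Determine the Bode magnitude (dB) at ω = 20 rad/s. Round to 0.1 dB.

At ω = 20 rad/s:
pole (1 + j20·0.1) = 1 + j2 → |·| ≈ 2.2361, ∠ ≈ 63.43°
pole (1 + j20·0.05) = 1 + j1 → |·| ≈ 1.4142, ∠ ≈ 45.00°
|L| = 0.01 · 1 / (2.2361 · 1.4142) ≈ 0.0031623
Gain = 20 log₁₀(0.0031623) ≈ -50.00 dB

-50.0 dB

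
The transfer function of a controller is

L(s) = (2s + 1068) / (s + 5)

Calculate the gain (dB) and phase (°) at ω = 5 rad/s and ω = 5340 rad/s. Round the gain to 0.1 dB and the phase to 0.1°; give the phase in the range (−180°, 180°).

Substitute s = j5:
Numerator: 2(j5) + 1068 = 1068 + j10
Denominator: (j5) + 5 = 5 + j5
|N| = √(1068² + 10²) ≈ 1068, ∠N ≈ 0.54°
|D| = √(5² + 5²) ≈ 7.0711, ∠D ≈ 45.00°
|L| = 1068 / 7.0711 ≈ 151.04
Gain = 20 log₁₀(151.04) ≈ 43.58 dB
∠L = 0.54° − 45.00° = -44.46°

Substitute s = j5340:
Numerator: 2(j5340) + 1068 = 1068 + j10680
Denominator: (j5340) + 5 = 5 + j5340
|N| = √(1068² + 10680²) ≈ 10733, ∠N ≈ 84.29°
|D| = √(5² + 5340²) ≈ 5340, ∠D ≈ 89.95°
|L| = 10733 / 5340 ≈ 2.0099
Gain = 20 log₁₀(2.0099) ≈ 6.06 dB
∠L = 84.29° − 89.95° = -5.66°

ω = 5: 43.6 dB, -44.5°; ω = 5340: 6.1 dB, -5.7°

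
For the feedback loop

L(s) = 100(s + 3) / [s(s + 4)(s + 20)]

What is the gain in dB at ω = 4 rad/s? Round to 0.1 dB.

0.7 dB

At s = jω = j4:
zero (s+3): 3 + j4 → |·| = √(3²+4²) = √25 ≈ 5, ∠ = arctan(4/3) ≈ 53.13°
pole (s+4): 4 + j4 → |·| = √(4²+4²) = √32 ≈ 5.6569, ∠ = arctan(4/4) ≈ 45.00°
pole (s+20): 20 + j4 → |·| = √(20²+4²) = √416 ≈ 20.396, ∠ = arctan(4/20) ≈ 11.31°
pole at origin: |s| = 4, ∠ = 90.00° (in denominator)
|L| = 100 · 5 / 461.51 ≈ 1.0834
Gain = 20 log₁₀(1.0834) ≈ 0.70 dB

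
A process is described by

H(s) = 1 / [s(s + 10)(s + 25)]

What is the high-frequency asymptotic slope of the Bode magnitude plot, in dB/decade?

Each pole contributes −20 dB/decade at high frequency; each zero contributes +20 dB/decade.
Net: 0 zero(s) − 3 pole(s) → -60 dB/decade.

-60 dB/decade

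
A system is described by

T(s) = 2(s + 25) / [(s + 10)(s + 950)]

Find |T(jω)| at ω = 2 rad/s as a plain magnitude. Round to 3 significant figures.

At s = jω = j2:
zero (s+25): 25 + j2 → |·| = √(25²+2²) = √629 ≈ 25.08, ∠ = arctan(2/25) ≈ 4.57°
pole (s+10): 10 + j2 → |·| = √(10²+2²) = √104 ≈ 10.198, ∠ = arctan(2/10) ≈ 11.31°
pole (s+950): 950 + j2 → |·| = √(950²+2²) = √902504 ≈ 950, ∠ = arctan(2/950) ≈ 0.12°
|T| = 2 · 25.08 / 9688.1 ≈ 0.0051775

0.00518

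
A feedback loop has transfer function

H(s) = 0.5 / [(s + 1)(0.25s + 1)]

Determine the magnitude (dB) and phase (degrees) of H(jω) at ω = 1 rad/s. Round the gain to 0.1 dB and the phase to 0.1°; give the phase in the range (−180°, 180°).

At ω = 1 rad/s:
pole (1 + j1·1) = 1 + j1 → |·| ≈ 1.4142, ∠ ≈ 45.00°
pole (1 + j1·0.25) = 1 + j0.25 → |·| ≈ 1.0308, ∠ ≈ 14.04°
|H| = 0.5 · 1 / (1.4142 · 1.0308) ≈ 0.34299
Gain = 20 log₁₀(0.34299) ≈ -9.29 dB
∠H = (0°) − (45.00° + 14.04°) = -59.04°

-9.3 dB, -59.0°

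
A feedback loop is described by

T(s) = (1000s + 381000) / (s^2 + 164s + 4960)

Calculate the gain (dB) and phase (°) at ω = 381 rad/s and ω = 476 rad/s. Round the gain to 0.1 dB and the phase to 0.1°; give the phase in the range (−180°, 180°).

ω = 381: 10.9 dB, -111.0°; ω = 476: 8.3 dB, -109.3°

Substitute s = j381:
Numerator: 1000(j381) + 381000 = 381000 + j381000
Denominator: (j381)^2 + 164(j381) + 4960 = -140201 + j62484
|N| = √(381000² + 381000²) ≈ 5.3882e+05, ∠N ≈ 45.00°
|D| = √(140201² + 62484²) ≈ 1.5349e+05, ∠D ≈ 155.98°
|T| = 5.3882e+05 / 1.5349e+05 ≈ 3.5105
Gain = 20 log₁₀(3.5105) ≈ 10.91 dB
∠T = 45.00° − 155.98° = -110.98°

Substitute s = j476:
Numerator: 1000(j476) + 381000 = 381000 + j476000
Denominator: (j476)^2 + 164(j476) + 4960 = -221616 + j78064
|N| = √(381000² + 476000²) ≈ 6.097e+05, ∠N ≈ 51.33°
|D| = √(221616² + 78064²) ≈ 2.3496e+05, ∠D ≈ 160.60°
|T| = 6.097e+05 / 2.3496e+05 ≈ 2.5949
Gain = 20 log₁₀(2.5949) ≈ 8.28 dB
∠T = 51.33° − 160.60° = -109.27°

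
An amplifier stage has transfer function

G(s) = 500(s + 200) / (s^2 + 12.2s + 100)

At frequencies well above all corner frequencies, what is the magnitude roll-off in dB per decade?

-20 dB/decade

Each pole contributes −20 dB/decade at high frequency; each zero contributes +20 dB/decade.
Net: 1 zero(s) − 2 pole(s) → -20 dB/decade.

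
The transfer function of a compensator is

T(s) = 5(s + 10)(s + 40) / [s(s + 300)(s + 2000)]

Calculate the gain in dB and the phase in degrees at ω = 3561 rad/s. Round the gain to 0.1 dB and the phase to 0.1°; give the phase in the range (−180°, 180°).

At s = jω = j3561:
zero (s+10): 10 + j3561 → |·| = √(10²+3561²) = √12680821 ≈ 3561, ∠ = arctan(3561/10) ≈ 89.84°
zero (s+40): 40 + j3561 → |·| = √(40²+3561²) = √12682321 ≈ 3561.2, ∠ = arctan(3561/40) ≈ 89.36°
pole (s+300): 300 + j3561 → |·| = √(300²+3561²) = √12770721 ≈ 3573.6, ∠ = arctan(3561/300) ≈ 85.18°
pole (s+2000): 2000 + j3561 → |·| = √(2000²+3561²) = √16680721 ≈ 4084.2, ∠ = arctan(3561/2000) ≈ 60.68°
pole at origin: |s| = 3561, ∠ = 90.00° (in denominator)
|T| = 5 · 1.2681e+07 / 5.1974e+10 ≈ 0.0012199
Gain = 20 log₁₀(0.0012199) ≈ -58.27 dB
∠T = 179.20° − 235.86° = -56.66°

-58.3 dB, -56.7°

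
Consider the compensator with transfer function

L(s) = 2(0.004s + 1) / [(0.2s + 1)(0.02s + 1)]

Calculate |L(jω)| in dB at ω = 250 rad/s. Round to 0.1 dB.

At ω = 250 rad/s:
zero (1 + j250·0.004) = 1 + j1 → |·| ≈ 1.4142, ∠ ≈ 45.00°
pole (1 + j250·0.2) = 1 + j50 → |·| ≈ 50.01, ∠ ≈ 88.85°
pole (1 + j250·0.02) = 1 + j5 → |·| ≈ 5.099, ∠ ≈ 78.69°
|L| = 2 · 1.4142 / (50.01 · 5.099) ≈ 0.011092
Gain = 20 log₁₀(0.011092) ≈ -39.10 dB

-39.1 dB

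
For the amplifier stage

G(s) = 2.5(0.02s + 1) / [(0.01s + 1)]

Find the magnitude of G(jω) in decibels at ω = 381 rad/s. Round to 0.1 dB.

At ω = 381 rad/s:
zero (1 + j381·0.02) = 1 + j7.62 → |·| ≈ 7.6853, ∠ ≈ 82.52°
pole (1 + j381·0.01) = 1 + j3.81 → |·| ≈ 3.939, ∠ ≈ 75.29°
|G| = 2.5 · 7.6853 / (3.939) ≈ 4.8777
Gain = 20 log₁₀(4.8777) ≈ 13.76 dB

13.8 dB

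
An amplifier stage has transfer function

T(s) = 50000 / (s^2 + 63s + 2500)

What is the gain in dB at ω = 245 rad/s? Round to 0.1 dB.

At s = jω = j245:
quadratic: (j245)² + 63·j245 + 2500 = -57525 + j15435 → |·| ≈ 59560, ∠ ≈ 164.98°
|T| = 50000 / 59560 ≈ 0.83949
Gain = 20 log₁₀(0.83949) ≈ -1.52 dB

-1.5 dB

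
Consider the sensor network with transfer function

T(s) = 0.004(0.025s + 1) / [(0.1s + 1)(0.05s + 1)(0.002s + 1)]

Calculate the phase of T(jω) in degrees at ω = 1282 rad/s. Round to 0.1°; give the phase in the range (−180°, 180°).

-159.1°

At ω = 1282 rad/s:
zero (1 + j1282·0.025) = 1 + j32.05 → |·| ≈ 32.066, ∠ ≈ 88.21°
pole (1 + j1282·0.1) = 1 + j128.2 → |·| ≈ 128.2, ∠ ≈ 89.55°
pole (1 + j1282·0.05) = 1 + j64.1 → |·| ≈ 64.108, ∠ ≈ 89.11°
pole (1 + j1282·0.002) = 1 + j2.564 → |·| ≈ 2.7521, ∠ ≈ 68.69°
∠T = (88.21°) − (89.55° + 89.11° + 68.69°) = -159.14°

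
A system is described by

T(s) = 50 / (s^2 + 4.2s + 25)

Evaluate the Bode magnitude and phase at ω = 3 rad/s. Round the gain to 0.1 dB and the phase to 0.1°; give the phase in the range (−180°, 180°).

7.8 dB, -38.2°

At s = jω = j3:
quadratic: (j3)² + 4.2·j3 + 25 = 16 + j12.6 → |·| ≈ 20.366, ∠ ≈ 38.22°
|T| = 50 / 20.366 ≈ 2.4551
Gain = 20 log₁₀(2.4551) ≈ 7.80 dB
∠T = 0.00° − 38.22° = -38.22°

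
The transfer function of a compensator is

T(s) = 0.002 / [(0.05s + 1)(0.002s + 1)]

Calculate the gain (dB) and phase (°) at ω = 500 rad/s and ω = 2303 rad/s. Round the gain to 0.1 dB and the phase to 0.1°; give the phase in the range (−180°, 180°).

ω = 500: -85.0 dB, -132.7°; ω = 2303: -108.7 dB, -167.3°

At ω = 500 rad/s:
pole (1 + j500·0.05) = 1 + j25 → |·| ≈ 25.02, ∠ ≈ 87.71°
pole (1 + j500·0.002) = 1 + j1 → |·| ≈ 1.4142, ∠ ≈ 45.00°
|T| = 0.002 · 1 / (25.02 · 1.4142) ≈ 5.6524e-05
Gain = 20 log₁₀(5.6524e-05) ≈ -84.96 dB
∠T = (0°) − (87.71° + 45.00°) = -132.71°

At ω = 2303 rad/s:
pole (1 + j2303·0.05) = 1 + j115.15 → |·| ≈ 115.15, ∠ ≈ 89.50°
pole (1 + j2303·0.002) = 1 + j4.606 → |·| ≈ 4.7133, ∠ ≈ 77.75°
|T| = 0.002 · 1 / (115.15 · 4.7133) ≈ 3.685e-06
Gain = 20 log₁₀(3.685e-06) ≈ -108.67 dB
∠T = (0°) − (89.50° + 77.75°) = -167.25°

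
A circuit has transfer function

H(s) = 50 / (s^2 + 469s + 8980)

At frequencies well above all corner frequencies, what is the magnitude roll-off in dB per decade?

-40 dB/decade

Each pole contributes −20 dB/decade at high frequency; each zero contributes +20 dB/decade.
Net: 0 zero(s) − 2 pole(s) → -40 dB/decade.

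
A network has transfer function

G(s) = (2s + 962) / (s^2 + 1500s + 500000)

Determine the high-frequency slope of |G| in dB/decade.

-20 dB/decade

Each pole contributes −20 dB/decade at high frequency; each zero contributes +20 dB/decade.
Net: 1 zero(s) − 2 pole(s) → -20 dB/decade.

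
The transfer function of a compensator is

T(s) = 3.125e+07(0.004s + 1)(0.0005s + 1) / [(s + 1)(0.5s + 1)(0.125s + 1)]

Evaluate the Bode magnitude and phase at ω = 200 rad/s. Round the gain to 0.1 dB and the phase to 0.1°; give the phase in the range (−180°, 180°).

38.1 dB, 137.5°

At ω = 200 rad/s:
zero (1 + j200·0.004) = 1 + j0.8 → |·| ≈ 1.2806, ∠ ≈ 38.66°
zero (1 + j200·0.0005) = 1 + j0.1 → |·| ≈ 1.005, ∠ ≈ 5.71°
pole (1 + j200·1) = 1 + j200 → |·| ≈ 200, ∠ ≈ 89.71°
pole (1 + j200·0.5) = 1 + j100 → |·| ≈ 100, ∠ ≈ 89.43°
pole (1 + j200·0.125) = 1 + j25 → |·| ≈ 25.02, ∠ ≈ 87.71°
|T| = 3.125e+07 · 1.2806 · 1.005 / (200 · 100 · 25.02) ≈ 80.373
Gain = 20 log₁₀(80.373) ≈ 38.10 dB
∠T = (38.66° + 5.71°) − (89.71° + 89.43° + 87.71°) = -222.48° ≡ 137.52° (principal value)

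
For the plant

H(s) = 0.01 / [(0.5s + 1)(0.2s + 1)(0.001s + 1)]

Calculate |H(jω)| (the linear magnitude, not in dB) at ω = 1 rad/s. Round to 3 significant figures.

0.00877

At ω = 1 rad/s:
pole (1 + j1·0.5) = 1 + j0.5 → |·| ≈ 1.118, ∠ ≈ 26.57°
pole (1 + j1·0.2) = 1 + j0.2 → |·| ≈ 1.0198, ∠ ≈ 11.31°
pole (1 + j1·0.001) = 1 + j0.001 → |·| ≈ 1, ∠ ≈ 0.06°
|H| = 0.01 · 1 / (1.118 · 1.0198 · 1) ≈ 0.0087709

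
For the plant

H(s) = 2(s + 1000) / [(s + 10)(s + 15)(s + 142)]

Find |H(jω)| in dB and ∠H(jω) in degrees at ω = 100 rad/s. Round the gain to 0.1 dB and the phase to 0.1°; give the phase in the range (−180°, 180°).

At s = jω = j100:
zero (s+1000): 1000 + j100 → |·| = √(1000²+100²) = √1010000 ≈ 1005, ∠ = arctan(100/1000) ≈ 5.71°
pole (s+10): 10 + j100 → |·| = √(10²+100²) = √10100 ≈ 100.5, ∠ = arctan(100/10) ≈ 84.29°
pole (s+15): 15 + j100 → |·| = √(15²+100²) = √10225 ≈ 101.12, ∠ = arctan(100/15) ≈ 81.47°
pole (s+142): 142 + j100 → |·| = √(142²+100²) = √30164 ≈ 173.68, ∠ = arctan(100/142) ≈ 35.15°
|H| = 2 · 1005 / 1.765e+06 ≈ 0.0011388
Gain = 20 log₁₀(0.0011388) ≈ -58.87 dB
∠H = 5.71° − 200.91° = -195.20° ≡ 164.80° (principal value)

-58.9 dB, 164.8°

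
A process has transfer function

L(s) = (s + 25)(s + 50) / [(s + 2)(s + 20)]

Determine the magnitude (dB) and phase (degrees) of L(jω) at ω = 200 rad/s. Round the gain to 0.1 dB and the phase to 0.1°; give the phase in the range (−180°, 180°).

At s = jω = j200:
zero (s+25): 25 + j200 → |·| = √(25²+200²) = √40625 ≈ 201.56, ∠ = arctan(200/25) ≈ 82.87°
zero (s+50): 50 + j200 → |·| = √(50²+200²) = √42500 ≈ 206.16, ∠ = arctan(200/50) ≈ 75.96°
pole (s+2): 2 + j200 → |·| = √(2²+200²) = √40004 ≈ 200.01, ∠ = arctan(200/2) ≈ 89.43°
pole (s+20): 20 + j200 → |·| = √(20²+200²) = √40400 ≈ 201, ∠ = arctan(200/20) ≈ 84.29°
|L| = 1 · 41554 / 40202 ≈ 1.0336
Gain = 20 log₁₀(1.0336) ≈ 0.29 dB
∠L = 158.83° − 173.72° = -14.89°

0.3 dB, -14.9°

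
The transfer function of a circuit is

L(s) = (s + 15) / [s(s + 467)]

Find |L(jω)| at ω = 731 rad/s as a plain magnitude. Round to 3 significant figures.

0.00115

At s = jω = j731:
zero (s+15): 15 + j731 → |·| = √(15²+731²) = √534586 ≈ 731.15, ∠ = arctan(731/15) ≈ 88.82°
pole (s+467): 467 + j731 → |·| = √(467²+731²) = √752450 ≈ 867.44, ∠ = arctan(731/467) ≈ 57.43°
pole at origin: |s| = 731, ∠ = 90.00° (in denominator)
|L| = 1 · 731.15 / 6.341e+05 ≈ 0.0011531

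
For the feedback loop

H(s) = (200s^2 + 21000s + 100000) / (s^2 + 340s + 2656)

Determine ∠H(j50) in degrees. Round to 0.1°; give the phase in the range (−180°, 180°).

Substitute s = j50:
Numerator: 200(j50)^2 + 21000(j50) + 100000 = -400000 + j1050000
Denominator: (j50)^2 + 340(j50) + 2656 = 156 + j17000
|N| = √(400000² + 1050000²) ≈ 1.1236e+06, ∠N ≈ 110.85°
|D| = √(156² + 17000²) ≈ 17001, ∠D ≈ 89.47°
∠H = 110.85° − 89.47° = 21.38°

21.4°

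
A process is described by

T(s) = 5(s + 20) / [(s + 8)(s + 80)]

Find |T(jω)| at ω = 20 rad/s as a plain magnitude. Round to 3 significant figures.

0.0796

At s = jω = j20:
zero (s+20): 20 + j20 → |·| = √(20²+20²) = √800 ≈ 28.284, ∠ = arctan(20/20) ≈ 45.00°
pole (s+8): 8 + j20 → |·| = √(8²+20²) = √464 ≈ 21.541, ∠ = arctan(20/8) ≈ 68.20°
pole (s+80): 80 + j20 → |·| = √(80²+20²) = √6800 ≈ 82.462, ∠ = arctan(20/80) ≈ 14.04°
|T| = 5 · 28.284 / 1776.3 ≈ 0.079615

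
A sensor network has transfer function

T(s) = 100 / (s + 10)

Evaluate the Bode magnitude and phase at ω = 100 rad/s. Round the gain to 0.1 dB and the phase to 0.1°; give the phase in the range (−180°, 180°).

-0.0 dB, -84.3°

At s = jω = j100:
pole (s+10): 10 + j100 → |·| = √(10²+100²) = √10100 ≈ 100.5, ∠ = arctan(100/10) ≈ 84.29°
|T| = 100 / 100.5 ≈ 0.99502
Gain = 20 log₁₀(0.99502) ≈ -0.04 dB
∠T = 0.00° − 84.29° = -84.29°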